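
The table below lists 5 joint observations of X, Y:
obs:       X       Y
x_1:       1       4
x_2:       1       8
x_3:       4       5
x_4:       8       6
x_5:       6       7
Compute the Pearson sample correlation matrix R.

Step 1 — column means:
  mean(X) = (1 + 1 + 4 + 8 + 6) / 5 = 20/5 = 4
  mean(Y) = (4 + 8 + 5 + 6 + 7) / 5 = 30/5 = 6

Step 2 — sample variances and covariances s[i,j] = (1/(n-1)) · Σ_k (x_{k,i} - mean_i) · (x_{k,j} - mean_j), with n-1 = 4:
  s[X,X] = ((-3)·(-3) + (-3)·(-3) + (0)·(0) + (4)·(4) + (2)·(2)) / 4 = 38/4 = 9.5
  s[X,Y] = ((-3)·(-2) + (-3)·(2) + (0)·(-1) + (4)·(0) + (2)·(1)) / 4 = 2/4 = 0.5
  s[Y,Y] = ((-2)·(-2) + (2)·(2) + (-1)·(-1) + (0)·(0) + (1)·(1)) / 4 = 10/4 = 2.5
  Sample standard deviations s_i = √(s[i,i]):
  s(X) = √(9.5) = 3.0822
  s(Y) = √(2.5) = 1.5811

Step 3 — r_{ij} = s_{ij} / (s_i · s_j):
  r[X,X] = 1 (diagonal).
  r[X,Y] = 0.5 / (3.0822 · 1.5811) = 0.5 / 4.8734 = 0.1026
  r[Y,Y] = 1 (diagonal).

R is symmetric with unit diagonal. Assembling:

R = [[1, 0.1026],
 [0.1026, 1]]


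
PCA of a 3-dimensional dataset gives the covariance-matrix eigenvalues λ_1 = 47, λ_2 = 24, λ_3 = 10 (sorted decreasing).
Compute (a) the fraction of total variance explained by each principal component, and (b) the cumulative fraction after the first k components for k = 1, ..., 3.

Step 1 — total variance = trace(Sigma) = Σ λ_i = 47 + 24 + 10 = 81.

Step 2 — fraction explained by component i = λ_i / Σ λ:
  PC1: 47/81 = 0.5802
  PC2: 24/81 = 0.2963
  PC3: 10/81 = 0.1235

Step 3 — cumulative fraction after k components = (λ_1 + ... + λ_k) / Σ λ:
  k = 1: 47/81 = 0.5802
  k = 2: (47 + 24)/81 = 71/81 = 0.8765
  k = 3: (47 + 24 + 10)/81 = 81/81 = 1

Summary (fraction, with percent):

explained: PC1 0.5802 (58.02%), PC2 0.2963 (29.63%), PC3 0.1235 (12.35%);  cumulative: 0.5802, 0.8765, 1


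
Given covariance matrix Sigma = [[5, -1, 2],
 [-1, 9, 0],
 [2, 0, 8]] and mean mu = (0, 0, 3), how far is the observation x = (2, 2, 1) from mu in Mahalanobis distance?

Step 1 — centre the observation: (x - mu) = (2, 2, -2).

Step 2 — invert Sigma (cofactor / det for 3×3, or solve directly):
  Sigma^{-1} = [[0.2278, 0.0253, -0.057],
 [0.0253, 0.1139, -0.0063],
 [-0.057, -0.0063, 0.1392]].

Step 3 — form the quadratic (x - mu)^T · Sigma^{-1} · (x - mu):
  Sigma^{-1} · (x - mu) = (0.6203, 0.2911, -0.4051).
  (x - mu)^T · [Sigma^{-1} · (x - mu)] = (2)·(0.6203) + (2)·(0.2911) + (-2)·(-0.4051) = 2.6329.

Step 4 — take square root: d = √(2.6329) ≈ 1.6226.

d(x, mu) = √(2.6329) ≈ 1.6226


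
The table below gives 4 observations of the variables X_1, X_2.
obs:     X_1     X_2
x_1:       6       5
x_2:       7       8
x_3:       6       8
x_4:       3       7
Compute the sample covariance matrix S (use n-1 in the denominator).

Step 1 — column means:
  mean(X_1) = (6 + 7 + 6 + 3) / 4 = 22/4 = 5.5
  mean(X_2) = (5 + 8 + 8 + 7) / 4 = 28/4 = 7

Step 2 — sample covariance S[i,j] = (1/(n-1)) · Σ_k (x_{k,i} - mean_i) · (x_{k,j} - mean_j), with n-1 = 3.
  S[X_1,X_1] = ((0.5)·(0.5) + (1.5)·(1.5) + (0.5)·(0.5) + (-2.5)·(-2.5)) / 3 = 9/3 = 3
  S[X_1,X_2] = ((0.5)·(-2) + (1.5)·(1) + (0.5)·(1) + (-2.5)·(0)) / 3 = 1/3 = 0.3333
  S[X_2,X_2] = ((-2)·(-2) + (1)·(1) + (1)·(1) + (0)·(0)) / 3 = 6/3 = 2

S is symmetric (S[j,i] = S[i,j]). Assembling:

S = [[3, 0.3333],
 [0.3333, 2]]


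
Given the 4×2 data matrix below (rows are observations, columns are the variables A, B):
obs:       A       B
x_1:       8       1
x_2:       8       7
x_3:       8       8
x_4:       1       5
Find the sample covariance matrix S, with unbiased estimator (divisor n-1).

Step 1 — column means:
  mean(A) = (8 + 8 + 8 + 1) / 4 = 25/4 = 6.25
  mean(B) = (1 + 7 + 8 + 5) / 4 = 21/4 = 5.25

Step 2 — sample covariance S[i,j] = (1/(n-1)) · Σ_k (x_{k,i} - mean_i) · (x_{k,j} - mean_j), with n-1 = 3.
  S[A,A] = ((1.75)·(1.75) + (1.75)·(1.75) + (1.75)·(1.75) + (-5.25)·(-5.25)) / 3 = 36.75/3 = 12.25
  S[A,B] = ((1.75)·(-4.25) + (1.75)·(1.75) + (1.75)·(2.75) + (-5.25)·(-0.25)) / 3 = 1.75/3 = 0.5833
  S[B,B] = ((-4.25)·(-4.25) + (1.75)·(1.75) + (2.75)·(2.75) + (-0.25)·(-0.25)) / 3 = 28.75/3 = 9.5833

S is symmetric (S[j,i] = S[i,j]). Assembling:

S = [[12.25, 0.5833],
 [0.5833, 9.5833]]


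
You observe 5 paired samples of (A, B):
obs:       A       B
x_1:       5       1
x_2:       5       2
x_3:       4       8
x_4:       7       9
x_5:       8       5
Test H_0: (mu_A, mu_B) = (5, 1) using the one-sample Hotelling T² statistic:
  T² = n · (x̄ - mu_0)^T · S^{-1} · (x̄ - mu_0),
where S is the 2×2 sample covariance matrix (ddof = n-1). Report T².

Step 1 — sample mean vector:
  mean(A) = (5 + 5 + 4 + 7 + 8) / 5 = 29/5 = 5.8
  mean(B) = (1 + 2 + 8 + 9 + 5) / 5 = 25/5 = 5
  x̄ = (5.8, 5),  deviation x̄ - mu_0 = (5.8, 5) - (5, 1) = (0.8, 4).

Step 2 — sample covariance matrix, S[i,j] = (1/(n-1)) · Σ_k (x_{k,i} - mean_i) · (x_{k,j} - mean_j), divisor n-1 = 4:
  S[A,A] = ((-0.8)·(-0.8) + (-0.8)·(-0.8) + (-1.8)·(-1.8) + (1.2)·(1.2) + (2.2)·(2.2)) / 4 = 10.8/4 = 2.7
  S[A,B] = ((-0.8)·(-4) + (-0.8)·(-3) + (-1.8)·(3) + (1.2)·(4) + (2.2)·(0)) / 4 = 5/4 = 1.25
  S[B,B] = ((-4)·(-4) + (-3)·(-3) + (3)·(3) + (4)·(4) + (0)·(0)) / 4 = 50/4 = 12.5
  S = [[2.7, 1.25],
 [1.25, 12.5]].

Step 3 — invert S. det(S) = 2.7·12.5 - (1.25)² = 32.1875.
  S^{-1} = (1/det) · [[d, -b], [-b, a]] = [[0.3883, -0.0388],
 [-0.0388, 0.0839]].

Step 4 — quadratic form (x̄ - mu_0)^T · S^{-1} · (x̄ - mu_0):
  S^{-1} · (x̄ - mu_0) = (0.1553, 0.3045),
  (x̄ - mu_0)^T · [...] = (0.8)·(0.1553) + (4)·(0.3045) = 1.3421.

Step 5 — scale by n: T² = 5 · 1.3421 = 6.7107.

T² ≈ 6.7107


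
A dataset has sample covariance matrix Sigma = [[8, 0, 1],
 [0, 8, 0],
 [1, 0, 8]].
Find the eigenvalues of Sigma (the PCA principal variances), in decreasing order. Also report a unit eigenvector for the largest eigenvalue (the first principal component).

Step 1 — characteristic polynomial p(λ) = det(λI - Sigma) = λ³ - tr·λ² + c_1·λ - det, where tr = trace, c_1 = sum of the principal 2×2 minors, det = det(Sigma):
  tr = 8 + 8 + 8 = 24,
  c_1 = (8·8 - (0)²) + (8·8 - (1)²) + (8·8 - (0)²) = 64 + 63 + 64 = 191,
  det = 8·(8·8 - (0)²) - (0)·((0)·8 - (0)·(1)) + (1)·((0)·(0) - 8·(1)) = 8·(64) - (0)·(0) + (1)·(-8) = 504.
  So p(λ) = λ³ - 24λ² + 191λ - 504.
Step 2 — look for an integer root (rational root theorem: any rational root is an integer divisor of 504). Testing λ = 7:
  p(7) = 343 - 1176 + 1337 - 504 = 0  ✓
  Dividing out (λ - 7): p(λ) = (λ - 7)(λ² - 17λ + 72).
Step 3 — remaining eigenvalues from the quadratic λ² - 17λ + 72 = 0:
  Δ = 17² - 4·72 = 289 - 288 = 1,  λ = (17 ± √1)/2 = (17 ± 1)/2 = 9 or 8.
  Sorted: λ_1 = 9,  λ_2 = 8,  λ_3 = 7  (check: sum = 24 = tr ✓).

Step 4 — unit eigenvector for λ_1 = 9: v spans the null space of (Sigma - λ_1 I), whose rows are
  r_1 = (-1, 0, 1),  r_2 = (0, -1, 0),  r_3 = (1, 0, -1).
  v is orthogonal to every row, so take v ∝ r_1 × r_2 = ((0)·(0) - (1)·(-1), (1)·(0) - (-1)·(0), (-1)·(-1) - (0)·(0)) = (1, 0, 1).
  Let u = (1, 0, 1).
  ||u|| = √((1)² + (0)² + (1)²) = √(2) ≈ 1.4142,  v_1 = u/||u|| ≈ (0.7071, 0, 0.7071) (||v_1|| = 1).

λ_1 = 9,  λ_2 = 8,  λ_3 = 7;  v_1 ≈ (0.7071, 0, 0.7071)


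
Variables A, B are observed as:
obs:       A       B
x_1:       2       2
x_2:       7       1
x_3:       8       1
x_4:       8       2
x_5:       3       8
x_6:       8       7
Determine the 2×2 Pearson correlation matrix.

Step 1 — column means:
  mean(A) = (2 + 7 + 8 + 8 + 3 + 8) / 6 = 36/6 = 6
  mean(B) = (2 + 1 + 1 + 2 + 8 + 7) / 6 = 21/6 = 3.5

Step 2 — sample variances and covariances s[i,j] = (1/(n-1)) · Σ_k (x_{k,i} - mean_i) · (x_{k,j} - mean_j), with n-1 = 5:
  s[A,A] = ((-4)·(-4) + (1)·(1) + (2)·(2) + (2)·(2) + (-3)·(-3) + (2)·(2)) / 5 = 38/5 = 7.6
  s[A,B] = ((-4)·(-1.5) + (1)·(-2.5) + (2)·(-2.5) + (2)·(-1.5) + (-3)·(4.5) + (2)·(3.5)) / 5 = -11/5 = -2.2
  s[B,B] = ((-1.5)·(-1.5) + (-2.5)·(-2.5) + (-2.5)·(-2.5) + (-1.5)·(-1.5) + (4.5)·(4.5) + (3.5)·(3.5)) / 5 = 49.5/5 = 9.9
  Sample standard deviations s_i = √(s[i,i]):
  s(A) = √(7.6) = 2.7568
  s(B) = √(9.9) = 3.1464

Step 3 — r_{ij} = s_{ij} / (s_i · s_j):
  r[A,A] = 1 (diagonal).
  r[A,B] = -2.2 / (2.7568 · 3.1464) = -2.2 / 8.6741 = -0.2536
  r[B,B] = 1 (diagonal).

R is symmetric with unit diagonal. Assembling:

R = [[1, -0.2536],
 [-0.2536, 1]]


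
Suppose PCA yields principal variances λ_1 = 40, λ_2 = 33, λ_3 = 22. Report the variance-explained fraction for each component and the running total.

Step 1 — total variance = trace(Sigma) = Σ λ_i = 40 + 33 + 22 = 95.

Step 2 — fraction explained by component i = λ_i / Σ λ:
  PC1: 40/95 = 0.4211
  PC2: 33/95 = 0.3474
  PC3: 22/95 = 0.2316

Step 3 — cumulative fraction after k components = (λ_1 + ... + λ_k) / Σ λ:
  k = 1: 40/95 = 0.4211
  k = 2: (40 + 33)/95 = 73/95 = 0.7684
  k = 3: (40 + 33 + 22)/95 = 95/95 = 1

Summary (fraction, with percent):

explained: PC1 0.4211 (42.11%), PC2 0.3474 (34.74%), PC3 0.2316 (23.16%);  cumulative: 0.4211, 0.7684, 1


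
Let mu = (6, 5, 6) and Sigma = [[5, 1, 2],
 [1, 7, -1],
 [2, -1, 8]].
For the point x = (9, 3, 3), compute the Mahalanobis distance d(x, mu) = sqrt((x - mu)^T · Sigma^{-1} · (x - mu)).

Step 1 — centre the observation: (x - mu) = (3, -2, -3).

Step 2 — invert Sigma (cofactor / det for 3×3, or solve directly):
  Sigma^{-1} = [[0.234, -0.0426, -0.0638],
 [-0.0426, 0.1532, 0.0298],
 [-0.0638, 0.0298, 0.1447]].

Step 3 — form the quadratic (x - mu)^T · Sigma^{-1} · (x - mu):
  Sigma^{-1} · (x - mu) = (0.9787, -0.5234, -0.6851).
  (x - mu)^T · [Sigma^{-1} · (x - mu)] = (3)·(0.9787) + (-2)·(-0.5234) + (-3)·(-0.6851) = 6.0383.

Step 4 — take square root: d = √(6.0383) ≈ 2.4573.

d(x, mu) = √(6.0383) ≈ 2.4573


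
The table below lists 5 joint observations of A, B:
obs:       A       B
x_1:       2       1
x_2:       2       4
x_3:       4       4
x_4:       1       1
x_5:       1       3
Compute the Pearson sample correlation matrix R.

Step 1 — column means:
  mean(A) = (2 + 2 + 4 + 1 + 1) / 5 = 10/5 = 2
  mean(B) = (1 + 4 + 4 + 1 + 3) / 5 = 13/5 = 2.6

Step 2 — sample variances and covariances s[i,j] = (1/(n-1)) · Σ_k (x_{k,i} - mean_i) · (x_{k,j} - mean_j), with n-1 = 4:
  s[A,A] = ((0)·(0) + (0)·(0) + (2)·(2) + (-1)·(-1) + (-1)·(-1)) / 4 = 6/4 = 1.5
  s[A,B] = ((0)·(-1.6) + (0)·(1.4) + (2)·(1.4) + (-1)·(-1.6) + (-1)·(0.4)) / 4 = 4/4 = 1
  s[B,B] = ((-1.6)·(-1.6) + (1.4)·(1.4) + (1.4)·(1.4) + (-1.6)·(-1.6) + (0.4)·(0.4)) / 4 = 9.2/4 = 2.3
  Sample standard deviations s_i = √(s[i,i]):
  s(A) = √(1.5) = 1.2247
  s(B) = √(2.3) = 1.5166

Step 3 — r_{ij} = s_{ij} / (s_i · s_j):
  r[A,A] = 1 (diagonal).
  r[A,B] = 1 / (1.2247 · 1.5166) = 1 / 1.8574 = 0.5384
  r[B,B] = 1 (diagonal).

R is symmetric with unit diagonal. Assembling:

R = [[1, 0.5384],
 [0.5384, 1]]


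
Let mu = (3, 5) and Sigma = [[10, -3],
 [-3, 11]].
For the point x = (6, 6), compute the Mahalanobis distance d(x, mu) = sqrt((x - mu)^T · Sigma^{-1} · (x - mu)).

Step 1 — centre the observation: (x - mu) = (3, 1).

Step 2 — invert Sigma. det(Sigma) = 10·11 - (-3)² = 101.
  Sigma^{-1} = (1/det) · [[d, -b], [-b, a]] = [[0.1089, 0.0297],
 [0.0297, 0.099]].

Step 3 — form the quadratic (x - mu)^T · Sigma^{-1} · (x - mu):
  Sigma^{-1} · (x - mu) = (0.3564, 0.1881).
  (x - mu)^T · [Sigma^{-1} · (x - mu)] = (3)·(0.3564) + (1)·(0.1881) = 1.2574.

Step 4 — take square root: d = √(1.2574) ≈ 1.1213.

d(x, mu) = √(1.2574) ≈ 1.1213


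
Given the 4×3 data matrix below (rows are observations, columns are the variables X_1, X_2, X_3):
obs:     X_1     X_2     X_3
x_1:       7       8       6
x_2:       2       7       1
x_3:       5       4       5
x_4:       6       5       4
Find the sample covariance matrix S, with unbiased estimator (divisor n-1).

Step 1 — column means:
  mean(X_1) = (7 + 2 + 5 + 6) / 4 = 20/4 = 5
  mean(X_2) = (8 + 7 + 4 + 5) / 4 = 24/4 = 6
  mean(X_3) = (6 + 1 + 5 + 4) / 4 = 16/4 = 4

Step 2 — sample covariance S[i,j] = (1/(n-1)) · Σ_k (x_{k,i} - mean_i) · (x_{k,j} - mean_j), with n-1 = 3.
  S[X_1,X_1] = ((2)·(2) + (-3)·(-3) + (0)·(0) + (1)·(1)) / 3 = 14/3 = 4.6667
  S[X_1,X_2] = ((2)·(2) + (-3)·(1) + (0)·(-2) + (1)·(-1)) / 3 = 0/3 = 0
  S[X_1,X_3] = ((2)·(2) + (-3)·(-3) + (0)·(1) + (1)·(0)) / 3 = 13/3 = 4.3333
  S[X_2,X_2] = ((2)·(2) + (1)·(1) + (-2)·(-2) + (-1)·(-1)) / 3 = 10/3 = 3.3333
  S[X_2,X_3] = ((2)·(2) + (1)·(-3) + (-2)·(1) + (-1)·(0)) / 3 = -1/3 = -0.3333
  S[X_3,X_3] = ((2)·(2) + (-3)·(-3) + (1)·(1) + (0)·(0)) / 3 = 14/3 = 4.6667

S is symmetric (S[j,i] = S[i,j]). Assembling:

S = [[4.6667, 0, 4.3333],
 [0, 3.3333, -0.3333],
 [4.3333, -0.3333, 4.6667]]


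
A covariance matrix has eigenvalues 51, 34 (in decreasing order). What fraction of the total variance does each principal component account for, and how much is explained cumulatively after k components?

Step 1 — total variance = trace(Sigma) = Σ λ_i = 51 + 34 = 85.

Step 2 — fraction explained by component i = λ_i / Σ λ:
  PC1: 51/85 = 0.6
  PC2: 34/85 = 0.4

Step 3 — cumulative fraction after k components = (λ_1 + ... + λ_k) / Σ λ:
  k = 1: 51/85 = 0.6
  k = 2: (51 + 34)/85 = 85/85 = 1

Summary (fraction, with percent):

explained: PC1 0.6 (60%), PC2 0.4 (40%);  cumulative: 0.6, 1


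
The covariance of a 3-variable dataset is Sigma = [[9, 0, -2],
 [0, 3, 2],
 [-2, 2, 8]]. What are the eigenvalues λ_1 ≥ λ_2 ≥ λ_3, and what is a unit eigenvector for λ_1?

Step 1 — characteristic polynomial p(λ) = det(λI - Sigma) = λ³ - tr·λ² + c_1·λ - det, where tr = trace, c_1 = sum of the principal 2×2 minors, det = det(Sigma):
  tr = 9 + 3 + 8 = 20,
  c_1 = (9·3 - (0)²) + (9·8 - (-2)²) + (3·8 - (2)²) = 27 + 68 + 20 = 115,
  det = 9·(3·8 - (2)²) - (0)·((0)·8 - (2)·(-2)) + (-2)·((0)·(2) - 3·(-2)) = 9·(20) - (0)·(4) + (-2)·(6) = 168.
  So p(λ) = λ³ - 20λ² + 115λ - 168.
Step 2 — look for an integer root (rational root theorem: any rational root is an integer divisor of 168). Testing λ = 7:
  p(7) = 343 - 980 + 805 - 168 = 0  ✓
  Dividing out (λ - 7): p(λ) = (λ - 7)(λ² - 13λ + 24).
Step 3 — remaining eigenvalues from the quadratic λ² - 13λ + 24 = 0:
  Δ = 13² - 4·24 = 169 - 96 = 73,  λ = (13 ± √73)/2 = (13 ± 8.544)/2 ≈ 10.772 or 2.228.
  Sorted: λ_1 = 10.772,  λ_2 = 7,  λ_3 = 2.228  (check: sum = 20 = tr ✓).

Step 4 — unit eigenvector for λ_1 ≈ 10.772: v spans the null space of (Sigma - λ_1 I), whose rows are
  r_1 = (-1.772, 0, -2),  r_2 = (0, -7.772, 2),  r_3 = (-2, 2, -2.772).
  v is orthogonal to every row, so take v ∝ r_1 × r_2 = ((0)·(2) - (-2)·(-7.772), (-2)·(0) - (-1.772)·(2), (-1.772)·(-7.772) - (0)·(0)) ≈ (-15.544, 3.544, 13.772).
  Rescale (multiply by -1 so the first nonzero entry is positive): u = (15.544, -3.544, -13.772).
  ||u|| = √((15.544)² + (-3.544)² + (-13.772)²) = √(443.8441) ≈ 21.0676,  v_1 = u/||u|| ≈ (0.7378, -0.1682, -0.6537) (||v_1|| = 1).

λ_1 = 10.772,  λ_2 = 7,  λ_3 = 2.228;  v_1 ≈ (0.7378, -0.1682, -0.6537)


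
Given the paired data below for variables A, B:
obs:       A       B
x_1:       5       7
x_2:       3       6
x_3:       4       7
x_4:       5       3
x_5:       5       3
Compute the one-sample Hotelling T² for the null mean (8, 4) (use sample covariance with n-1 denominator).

Step 1 — sample mean vector:
  mean(A) = (5 + 3 + 4 + 5 + 5) / 5 = 22/5 = 4.4
  mean(B) = (7 + 6 + 7 + 3 + 3) / 5 = 26/5 = 5.2
  x̄ = (4.4, 5.2),  deviation x̄ - mu_0 = (4.4, 5.2) - (8, 4) = (-3.6, 1.2).

Step 2 — sample covariance matrix, S[i,j] = (1/(n-1)) · Σ_k (x_{k,i} - mean_i) · (x_{k,j} - mean_j), divisor n-1 = 4:
  S[A,A] = ((0.6)·(0.6) + (-1.4)·(-1.4) + (-0.4)·(-0.4) + (0.6)·(0.6) + (0.6)·(0.6)) / 4 = 3.2/4 = 0.8
  S[A,B] = ((0.6)·(1.8) + (-1.4)·(0.8) + (-0.4)·(1.8) + (0.6)·(-2.2) + (0.6)·(-2.2)) / 4 = -3.4/4 = -0.85
  S[B,B] = ((1.8)·(1.8) + (0.8)·(0.8) + (1.8)·(1.8) + (-2.2)·(-2.2) + (-2.2)·(-2.2)) / 4 = 16.8/4 = 4.2
  S = [[0.8, -0.85],
 [-0.85, 4.2]].

Step 3 — invert S. det(S) = 0.8·4.2 - (-0.85)² = 2.6375.
  S^{-1} = (1/det) · [[d, -b], [-b, a]] = [[1.5924, 0.3223],
 [0.3223, 0.3033]].

Step 4 — quadratic form (x̄ - mu_0)^T · S^{-1} · (x̄ - mu_0):
  S^{-1} · (x̄ - mu_0) = (-5.346, -0.7962),
  (x̄ - mu_0)^T · [...] = (-3.6)·(-5.346) + (1.2)·(-0.7962) = 18.29.

Step 5 — scale by n: T² = 5 · 18.29 = 91.4502.

T² ≈ 91.4502


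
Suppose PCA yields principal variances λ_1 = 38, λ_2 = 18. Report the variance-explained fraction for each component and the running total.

Step 1 — total variance = trace(Sigma) = Σ λ_i = 38 + 18 = 56.

Step 2 — fraction explained by component i = λ_i / Σ λ:
  PC1: 38/56 = 0.6786
  PC2: 18/56 = 0.3214

Step 3 — cumulative fraction after k components = (λ_1 + ... + λ_k) / Σ λ:
  k = 1: 38/56 = 0.6786
  k = 2: (38 + 18)/56 = 56/56 = 1

Summary (fraction, with percent):

explained: PC1 0.6786 (67.86%), PC2 0.3214 (32.14%);  cumulative: 0.6786, 1


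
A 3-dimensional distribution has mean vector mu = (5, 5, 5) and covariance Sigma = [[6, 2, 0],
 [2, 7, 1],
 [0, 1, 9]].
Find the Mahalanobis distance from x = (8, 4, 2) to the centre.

Step 1 — centre the observation: (x - mu) = (3, -1, -3).

Step 2 — invert Sigma (cofactor / det for 3×3, or solve directly):
  Sigma^{-1} = [[0.1845, -0.0536, 0.006],
 [-0.0536, 0.1607, -0.0179],
 [0.006, -0.0179, 0.1131]].

Step 3 — form the quadratic (x - mu)^T · Sigma^{-1} · (x - mu):
  Sigma^{-1} · (x - mu) = (0.5893, -0.2679, -0.3036).
  (x - mu)^T · [Sigma^{-1} · (x - mu)] = (3)·(0.5893) + (-1)·(-0.2679) + (-3)·(-0.3036) = 2.9464.

Step 4 — take square root: d = √(2.9464) ≈ 1.7165.

d(x, mu) = √(2.9464) ≈ 1.7165


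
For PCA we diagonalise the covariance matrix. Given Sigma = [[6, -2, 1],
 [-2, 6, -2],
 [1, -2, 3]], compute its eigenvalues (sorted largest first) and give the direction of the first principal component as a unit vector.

Step 1 — characteristic polynomial p(λ) = det(λI - Sigma) = λ³ - tr·λ² + c_1·λ - det, where tr = trace, c_1 = sum of the principal 2×2 minors, det = det(Sigma):
  tr = 6 + 6 + 3 = 15,
  c_1 = (6·6 - (-2)²) + (6·3 - (1)²) + (6·3 - (-2)²) = 32 + 17 + 14 = 63,
  det = 6·(6·3 - (-2)²) - (-2)·((-2)·3 - (-2)·(1)) + (1)·((-2)·(-2) - 6·(1)) = 6·(14) - (-2)·(-4) + (1)·(-2) = 74.
  So p(λ) = λ³ - 15λ² + 63λ - 74.
Step 2 — look for an integer root (rational root theorem: any rational root is an integer divisor of 74). Testing λ = 2:
  p(2) = 8 - 60 + 126 - 74 = 0  ✓
  Dividing out (λ - 2): p(λ) = (λ - 2)(λ² - 13λ + 37).
Step 3 — remaining eigenvalues from the quadratic λ² - 13λ + 37 = 0:
  Δ = 13² - 4·37 = 169 - 148 = 21,  λ = (13 ± √21)/2 = (13 ± 4.5826)/2 ≈ 8.7913 or 4.2087.
  Sorted: λ_1 = 8.7913,  λ_2 = 4.2087,  λ_3 = 2  (check: sum = 15 = tr ✓).

Step 4 — unit eigenvector for λ_1 ≈ 8.7913: v spans the null space of (Sigma - λ_1 I), whose rows are
  r_1 = (-2.7913, -2, 1),  r_2 = (-2, -2.7913, -2),  r_3 = (1, -2, -5.7913).
  v is orthogonal to every row, so take v ∝ r_1 × r_2 = ((-2)·(-2) - (1)·(-2.7913), (1)·(-2) - (-2.7913)·(-2), (-2.7913)·(-2.7913) - (-2)·(-2)) ≈ (6.7913, -7.5826, 3.7913).
  Let u = (6.7913, -7.5826, 3.7913).
  ||u|| = √((6.7913)² + (-7.5826)² + (3.7913)²) = √(117.9909) ≈ 10.8624,  v_1 = u/||u|| ≈ (0.6252, -0.6981, 0.349) (||v_1|| = 1).

λ_1 = 8.7913,  λ_2 = 4.2087,  λ_3 = 2;  v_1 ≈ (0.6252, -0.6981, 0.349)


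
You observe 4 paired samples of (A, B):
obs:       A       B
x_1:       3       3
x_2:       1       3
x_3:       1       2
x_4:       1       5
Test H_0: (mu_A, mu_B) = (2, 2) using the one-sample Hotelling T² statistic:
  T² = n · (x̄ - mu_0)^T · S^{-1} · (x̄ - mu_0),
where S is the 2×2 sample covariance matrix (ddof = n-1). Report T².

Step 1 — sample mean vector:
  mean(A) = (3 + 1 + 1 + 1) / 4 = 6/4 = 1.5
  mean(B) = (3 + 3 + 2 + 5) / 4 = 13/4 = 3.25
  x̄ = (1.5, 3.25),  deviation x̄ - mu_0 = (1.5, 3.25) - (2, 2) = (-0.5, 1.25).

Step 2 — sample covariance matrix, S[i,j] = (1/(n-1)) · Σ_k (x_{k,i} - mean_i) · (x_{k,j} - mean_j), divisor n-1 = 3:
  S[A,A] = ((1.5)·(1.5) + (-0.5)·(-0.5) + (-0.5)·(-0.5) + (-0.5)·(-0.5)) / 3 = 3/3 = 1
  S[A,B] = ((1.5)·(-0.25) + (-0.5)·(-0.25) + (-0.5)·(-1.25) + (-0.5)·(1.75)) / 3 = -0.5/3 = -0.1667
  S[B,B] = ((-0.25)·(-0.25) + (-0.25)·(-0.25) + (-1.25)·(-1.25) + (1.75)·(1.75)) / 3 = 4.75/3 = 1.5833
  S = [[1, -0.1667],
 [-0.1667, 1.5833]].

Step 3 — invert S. det(S) = 1·1.5833 - (-0.1667)² = 1.5556.
  S^{-1} = (1/det) · [[d, -b], [-b, a]] = [[1.0179, 0.1071],
 [0.1071, 0.6429]].

Step 4 — quadratic form (x̄ - mu_0)^T · S^{-1} · (x̄ - mu_0):
  S^{-1} · (x̄ - mu_0) = (-0.375, 0.75),
  (x̄ - mu_0)^T · [...] = (-0.5)·(-0.375) + (1.25)·(0.75) = 1.125.

Step 5 — scale by n: T² = 4 · 1.125 = 4.5.

T² ≈ 4.5


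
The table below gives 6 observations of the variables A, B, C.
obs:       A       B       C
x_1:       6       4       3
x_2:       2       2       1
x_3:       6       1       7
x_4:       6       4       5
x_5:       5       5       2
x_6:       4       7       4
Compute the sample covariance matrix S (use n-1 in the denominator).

Step 1 — column means:
  mean(A) = (6 + 2 + 6 + 6 + 5 + 4) / 6 = 29/6 = 4.8333
  mean(B) = (4 + 2 + 1 + 4 + 5 + 7) / 6 = 23/6 = 3.8333
  mean(C) = (3 + 1 + 7 + 5 + 2 + 4) / 6 = 22/6 = 3.6667

Step 2 — sample covariance S[i,j] = (1/(n-1)) · Σ_k (x_{k,i} - mean_i) · (x_{k,j} - mean_j), with n-1 = 5.
  S[A,A] = ((1.1667)·(1.1667) + (-2.8333)·(-2.8333) + (1.1667)·(1.1667) + (1.1667)·(1.1667) + (0.1667)·(0.1667) + (-0.8333)·(-0.8333)) / 5 = 12.8333/5 = 2.5667
  S[A,B] = ((1.1667)·(0.1667) + (-2.8333)·(-1.8333) + (1.1667)·(-2.8333) + (1.1667)·(0.1667) + (0.1667)·(1.1667) + (-0.8333)·(3.1667)) / 5 = -0.1667/5 = -0.0333
  S[A,C] = ((1.1667)·(-0.6667) + (-2.8333)·(-2.6667) + (1.1667)·(3.3333) + (1.1667)·(1.3333) + (0.1667)·(-1.6667) + (-0.8333)·(0.3333)) / 5 = 11.6667/5 = 2.3333
  S[B,B] = ((0.1667)·(0.1667) + (-1.8333)·(-1.8333) + (-2.8333)·(-2.8333) + (0.1667)·(0.1667) + (1.1667)·(1.1667) + (3.1667)·(3.1667)) / 5 = 22.8333/5 = 4.5667
  S[B,C] = ((0.1667)·(-0.6667) + (-1.8333)·(-2.6667) + (-2.8333)·(3.3333) + (0.1667)·(1.3333) + (1.1667)·(-1.6667) + (3.1667)·(0.3333)) / 5 = -5.3333/5 = -1.0667
  S[C,C] = ((-0.6667)·(-0.6667) + (-2.6667)·(-2.6667) + (3.3333)·(3.3333) + (1.3333)·(1.3333) + (-1.6667)·(-1.6667) + (0.3333)·(0.3333)) / 5 = 23.3333/5 = 4.6667

S is symmetric (S[j,i] = S[i,j]). Assembling:

S = [[2.5667, -0.0333, 2.3333],
 [-0.0333, 4.5667, -1.0667],
 [2.3333, -1.0667, 4.6667]]


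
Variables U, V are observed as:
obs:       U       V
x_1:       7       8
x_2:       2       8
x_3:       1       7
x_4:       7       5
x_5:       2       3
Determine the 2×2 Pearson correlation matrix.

Step 1 — column means:
  mean(U) = (7 + 2 + 1 + 7 + 2) / 5 = 19/5 = 3.8
  mean(V) = (8 + 8 + 7 + 5 + 3) / 5 = 31/5 = 6.2

Step 2 — sample variances and covariances s[i,j] = (1/(n-1)) · Σ_k (x_{k,i} - mean_i) · (x_{k,j} - mean_j), with n-1 = 4:
  s[U,U] = ((3.2)·(3.2) + (-1.8)·(-1.8) + (-2.8)·(-2.8) + (3.2)·(3.2) + (-1.8)·(-1.8)) / 4 = 34.8/4 = 8.7
  s[U,V] = ((3.2)·(1.8) + (-1.8)·(1.8) + (-2.8)·(0.8) + (3.2)·(-1.2) + (-1.8)·(-3.2)) / 4 = 2.2/4 = 0.55
  s[V,V] = ((1.8)·(1.8) + (1.8)·(1.8) + (0.8)·(0.8) + (-1.2)·(-1.2) + (-3.2)·(-3.2)) / 4 = 18.8/4 = 4.7
  Sample standard deviations s_i = √(s[i,i]):
  s(U) = √(8.7) = 2.9496
  s(V) = √(4.7) = 2.1679

Step 3 — r_{ij} = s_{ij} / (s_i · s_j):
  r[U,U] = 1 (diagonal).
  r[U,V] = 0.55 / (2.9496 · 2.1679) = 0.55 / 6.3945 = 0.086
  r[V,V] = 1 (diagonal).

R is symmetric with unit diagonal. Assembling:

R = [[1, 0.086],
 [0.086, 1]]


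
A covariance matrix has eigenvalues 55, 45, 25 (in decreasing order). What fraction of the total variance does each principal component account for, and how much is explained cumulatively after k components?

Step 1 — total variance = trace(Sigma) = Σ λ_i = 55 + 45 + 25 = 125.

Step 2 — fraction explained by component i = λ_i / Σ λ:
  PC1: 55/125 = 0.44
  PC2: 45/125 = 0.36
  PC3: 25/125 = 0.2

Step 3 — cumulative fraction after k components = (λ_1 + ... + λ_k) / Σ λ:
  k = 1: 55/125 = 0.44
  k = 2: (55 + 45)/125 = 100/125 = 0.8
  k = 3: (55 + 45 + 25)/125 = 125/125 = 1

Summary (fraction, with percent):

explained: PC1 0.44 (44%), PC2 0.36 (36%), PC3 0.2 (20%);  cumulative: 0.44, 0.8, 1


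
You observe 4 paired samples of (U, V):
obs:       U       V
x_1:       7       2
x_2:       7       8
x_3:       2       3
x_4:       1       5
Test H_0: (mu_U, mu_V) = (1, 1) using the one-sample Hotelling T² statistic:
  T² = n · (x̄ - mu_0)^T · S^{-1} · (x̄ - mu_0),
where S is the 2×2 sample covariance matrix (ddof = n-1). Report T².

Step 1 — sample mean vector:
  mean(U) = (7 + 7 + 2 + 1) / 4 = 17/4 = 4.25
  mean(V) = (2 + 8 + 3 + 5) / 4 = 18/4 = 4.5
  x̄ = (4.25, 4.5),  deviation x̄ - mu_0 = (4.25, 4.5) - (1, 1) = (3.25, 3.5).

Step 2 — sample covariance matrix, S[i,j] = (1/(n-1)) · Σ_k (x_{k,i} - mean_i) · (x_{k,j} - mean_j), divisor n-1 = 3:
  S[U,U] = ((2.75)·(2.75) + (2.75)·(2.75) + (-2.25)·(-2.25) + (-3.25)·(-3.25)) / 3 = 30.75/3 = 10.25
  S[U,V] = ((2.75)·(-2.5) + (2.75)·(3.5) + (-2.25)·(-1.5) + (-3.25)·(0.5)) / 3 = 4.5/3 = 1.5
  S[V,V] = ((-2.5)·(-2.5) + (3.5)·(3.5) + (-1.5)·(-1.5) + (0.5)·(0.5)) / 3 = 21/3 = 7
  S = [[10.25, 1.5],
 [1.5, 7]].

Step 3 — invert S. det(S) = 10.25·7 - (1.5)² = 69.5.
  S^{-1} = (1/det) · [[d, -b], [-b, a]] = [[0.1007, -0.0216],
 [-0.0216, 0.1475]].

Step 4 — quadratic form (x̄ - mu_0)^T · S^{-1} · (x̄ - mu_0):
  S^{-1} · (x̄ - mu_0) = (0.2518, 0.446),
  (x̄ - mu_0)^T · [...] = (3.25)·(0.2518) + (3.5)·(0.446) = 2.3795.

Step 5 — scale by n: T² = 4 · 2.3795 = 9.518.

T² ≈ 9.518


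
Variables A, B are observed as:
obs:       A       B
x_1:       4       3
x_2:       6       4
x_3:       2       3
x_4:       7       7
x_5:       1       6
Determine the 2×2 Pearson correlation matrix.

Step 1 — column means:
  mean(A) = (4 + 6 + 2 + 7 + 1) / 5 = 20/5 = 4
  mean(B) = (3 + 4 + 3 + 7 + 6) / 5 = 23/5 = 4.6

Step 2 — sample variances and covariances s[i,j] = (1/(n-1)) · Σ_k (x_{k,i} - mean_i) · (x_{k,j} - mean_j), with n-1 = 4:
  s[A,A] = ((0)·(0) + (2)·(2) + (-2)·(-2) + (3)·(3) + (-3)·(-3)) / 4 = 26/4 = 6.5
  s[A,B] = ((0)·(-1.6) + (2)·(-0.6) + (-2)·(-1.6) + (3)·(2.4) + (-3)·(1.4)) / 4 = 5/4 = 1.25
  s[B,B] = ((-1.6)·(-1.6) + (-0.6)·(-0.6) + (-1.6)·(-1.6) + (2.4)·(2.4) + (1.4)·(1.4)) / 4 = 13.2/4 = 3.3
  Sample standard deviations s_i = √(s[i,i]):
  s(A) = √(6.5) = 2.5495
  s(B) = √(3.3) = 1.8166

Step 3 — r_{ij} = s_{ij} / (s_i · s_j):
  r[A,A] = 1 (diagonal).
  r[A,B] = 1.25 / (2.5495 · 1.8166) = 1.25 / 4.6314 = 0.2699
  r[B,B] = 1 (diagonal).

R is symmetric with unit diagonal. Assembling:

R = [[1, 0.2699],
 [0.2699, 1]]


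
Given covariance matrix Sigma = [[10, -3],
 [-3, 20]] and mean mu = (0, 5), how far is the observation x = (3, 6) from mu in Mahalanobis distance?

Step 1 — centre the observation: (x - mu) = (3, 1).

Step 2 — invert Sigma. det(Sigma) = 10·20 - (-3)² = 191.
  Sigma^{-1} = (1/det) · [[d, -b], [-b, a]] = [[0.1047, 0.0157],
 [0.0157, 0.0524]].

Step 3 — form the quadratic (x - mu)^T · Sigma^{-1} · (x - mu):
  Sigma^{-1} · (x - mu) = (0.3298, 0.0995).
  (x - mu)^T · [Sigma^{-1} · (x - mu)] = (3)·(0.3298) + (1)·(0.0995) = 1.089.

Step 4 — take square root: d = √(1.089) ≈ 1.0436.

d(x, mu) = √(1.089) ≈ 1.0436


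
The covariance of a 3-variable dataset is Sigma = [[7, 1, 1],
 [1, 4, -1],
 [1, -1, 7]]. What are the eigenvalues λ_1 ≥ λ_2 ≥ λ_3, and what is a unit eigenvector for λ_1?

Step 1 — characteristic polynomial p(λ) = det(λI - Sigma) = λ³ - tr·λ² + c_1·λ - det, where tr = trace, c_1 = sum of the principal 2×2 minors, det = det(Sigma):
  tr = 7 + 4 + 7 = 18,
  c_1 = (7·4 - (1)²) + (7·7 - (1)²) + (4·7 - (-1)²) = 27 + 48 + 27 = 102,
  det = 7·(4·7 - (-1)²) - (1)·((1)·7 - (-1)·(1)) + (1)·((1)·(-1) - 4·(1)) = 7·(27) - (1)·(8) + (1)·(-5) = 176.
  So p(λ) = λ³ - 18λ² + 102λ - 176.
Step 2 — look for an integer root (rational root theorem: any rational root is an integer divisor of 176). Testing λ = 8:
  p(8) = 512 - 1152 + 816 - 176 = 0  ✓
  Dividing out (λ - 8): p(λ) = (λ - 8)(λ² - 10λ + 22).
Step 3 — remaining eigenvalues from the quadratic λ² - 10λ + 22 = 0:
  Δ = 10² - 4·22 = 100 - 88 = 12,  λ = (10 ± √12)/2 = (10 ± 3.4641)/2 ≈ 6.7321 or 3.2679.
  Sorted: λ_1 = 8,  λ_2 = 6.7321,  λ_3 = 3.2679  (check: sum = 18 = tr ✓).

Step 4 — unit eigenvector for λ_1 = 8: v spans the null space of (Sigma - λ_1 I), whose rows are
  r_1 = (-1, 1, 1),  r_2 = (1, -4, -1),  r_3 = (1, -1, -1).
  v is orthogonal to every row, so take v ∝ r_1 × r_2 = ((1)·(-1) - (1)·(-4), (1)·(1) - (-1)·(-1), (-1)·(-4) - (1)·(1)) = (3, 0, 3).
  Rescale (divide by 3): u = (1, 0, 1).
  ||u|| = √((1)² + (0)² + (1)²) = √(2) ≈ 1.4142,  v_1 = u/||u|| ≈ (0.7071, 0, 0.7071) (||v_1|| = 1).

λ_1 = 8,  λ_2 = 6.7321,  λ_3 = 3.2679;  v_1 ≈ (0.7071, 0, 0.7071)


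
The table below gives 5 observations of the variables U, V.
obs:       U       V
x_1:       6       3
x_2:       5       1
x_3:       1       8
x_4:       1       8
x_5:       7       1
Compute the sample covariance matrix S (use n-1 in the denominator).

Step 1 — column means:
  mean(U) = (6 + 5 + 1 + 1 + 7) / 5 = 20/5 = 4
  mean(V) = (3 + 1 + 8 + 8 + 1) / 5 = 21/5 = 4.2

Step 2 — sample covariance S[i,j] = (1/(n-1)) · Σ_k (x_{k,i} - mean_i) · (x_{k,j} - mean_j), with n-1 = 4.
  S[U,U] = ((2)·(2) + (1)·(1) + (-3)·(-3) + (-3)·(-3) + (3)·(3)) / 4 = 32/4 = 8
  S[U,V] = ((2)·(-1.2) + (1)·(-3.2) + (-3)·(3.8) + (-3)·(3.8) + (3)·(-3.2)) / 4 = -38/4 = -9.5
  S[V,V] = ((-1.2)·(-1.2) + (-3.2)·(-3.2) + (3.8)·(3.8) + (3.8)·(3.8) + (-3.2)·(-3.2)) / 4 = 50.8/4 = 12.7

S is symmetric (S[j,i] = S[i,j]). Assembling:

S = [[8, -9.5],
 [-9.5, 12.7]]


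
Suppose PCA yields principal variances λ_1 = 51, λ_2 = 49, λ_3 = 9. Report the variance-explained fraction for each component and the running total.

Step 1 — total variance = trace(Sigma) = Σ λ_i = 51 + 49 + 9 = 109.

Step 2 — fraction explained by component i = λ_i / Σ λ:
  PC1: 51/109 = 0.4679
  PC2: 49/109 = 0.4495
  PC3: 9/109 = 0.0826

Step 3 — cumulative fraction after k components = (λ_1 + ... + λ_k) / Σ λ:
  k = 1: 51/109 = 0.4679
  k = 2: (51 + 49)/109 = 100/109 = 0.9174
  k = 3: (51 + 49 + 9)/109 = 109/109 = 1

Summary (fraction, with percent):

explained: PC1 0.4679 (46.79%), PC2 0.4495 (44.95%), PC3 0.0826 (8.26%);  cumulative: 0.4679, 0.9174, 1


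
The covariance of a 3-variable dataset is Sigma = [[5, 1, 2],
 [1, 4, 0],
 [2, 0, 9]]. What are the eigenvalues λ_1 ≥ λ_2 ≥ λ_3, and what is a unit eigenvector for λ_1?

Step 1 — characteristic polynomial p(λ) = det(λI - Sigma) = λ³ - tr·λ² + c_1·λ - det, where tr = trace, c_1 = sum of the principal 2×2 minors, det = det(Sigma):
  tr = 5 + 4 + 9 = 18,
  c_1 = (5·4 - (1)²) + (5·9 - (2)²) + (4·9 - (0)²) = 19 + 41 + 36 = 96,
  det = 5·(4·9 - (0)²) - (1)·((1)·9 - (0)·(2)) + (2)·((1)·(0) - 4·(2)) = 5·(36) - (1)·(9) + (2)·(-8) = 155.
  So p(λ) = λ³ - 18λ² + 96λ - 155.
Step 2 — look for an integer root (rational root theorem: any rational root is an integer divisor of 155). Testing λ = 5:
  p(5) = 125 - 450 + 480 - 155 = 0  ✓
  Dividing out (λ - 5): p(λ) = (λ - 5)(λ² - 13λ + 31).
Step 3 — remaining eigenvalues from the quadratic λ² - 13λ + 31 = 0:
  Δ = 13² - 4·31 = 169 - 124 = 45,  λ = (13 ± √45)/2 = (13 ± 6.7082)/2 ≈ 9.8541 or 3.1459.
  Sorted: λ_1 = 9.8541,  λ_2 = 5,  λ_3 = 3.1459  (check: sum = 18 = tr ✓).

Step 4 — unit eigenvector for λ_1 ≈ 9.8541: v spans the null space of (Sigma - λ_1 I), whose rows are
  r_1 = (-4.8541, 1, 2),  r_2 = (1, -5.8541, 0),  r_3 = (2, 0, -0.8541).
  v is orthogonal to every row, so take v ∝ r_1 × r_2 = ((1)·(0) - (2)·(-5.8541), (2)·(1) - (-4.8541)·(0), (-4.8541)·(-5.8541) - (1)·(1)) ≈ (11.7082, 2, 27.4164).
  Let u = (11.7082, 2, 27.4164).
  ||u|| = √((11.7082)² + (2)² + (27.4164)²) = √(892.7415) ≈ 29.8788,  v_1 = u/||u|| ≈ (0.3919, 0.0669, 0.9176) (||v_1|| = 1).

λ_1 = 9.8541,  λ_2 = 5,  λ_3 = 3.1459;  v_1 ≈ (0.3919, 0.0669, 0.9176)


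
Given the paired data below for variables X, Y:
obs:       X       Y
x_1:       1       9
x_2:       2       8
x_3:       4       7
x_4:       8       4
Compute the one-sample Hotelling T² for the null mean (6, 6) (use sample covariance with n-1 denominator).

Step 1 — sample mean vector:
  mean(X) = (1 + 2 + 4 + 8) / 4 = 15/4 = 3.75
  mean(Y) = (9 + 8 + 7 + 4) / 4 = 28/4 = 7
  x̄ = (3.75, 7),  deviation x̄ - mu_0 = (3.75, 7) - (6, 6) = (-2.25, 1).

Step 2 — sample covariance matrix, S[i,j] = (1/(n-1)) · Σ_k (x_{k,i} - mean_i) · (x_{k,j} - mean_j), divisor n-1 = 3:
  S[X,X] = ((-2.75)·(-2.75) + (-1.75)·(-1.75) + (0.25)·(0.25) + (4.25)·(4.25)) / 3 = 28.75/3 = 9.5833
  S[X,Y] = ((-2.75)·(2) + (-1.75)·(1) + (0.25)·(0) + (4.25)·(-3)) / 3 = -20/3 = -6.6667
  S[Y,Y] = ((2)·(2) + (1)·(1) + (0)·(0) + (-3)·(-3)) / 3 = 14/3 = 4.6667
  S = [[9.5833, -6.6667],
 [-6.6667, 4.6667]].

Step 3 — invert S. det(S) = 9.5833·4.6667 - (-6.6667)² = 0.2778.
  S^{-1} = (1/det) · [[d, -b], [-b, a]] = [[16.8, 24],
 [24, 34.5]].

Step 4 — quadratic form (x̄ - mu_0)^T · S^{-1} · (x̄ - mu_0):
  S^{-1} · (x̄ - mu_0) = (-13.8, -19.5),
  (x̄ - mu_0)^T · [...] = (-2.25)·(-13.8) + (1)·(-19.5) = 11.55.

Step 5 — scale by n: T² = 4 · 11.55 = 46.2.

T² ≈ 46.2


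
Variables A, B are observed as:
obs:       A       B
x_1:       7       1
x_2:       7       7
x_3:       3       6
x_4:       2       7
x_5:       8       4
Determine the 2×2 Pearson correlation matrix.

Step 1 — column means:
  mean(A) = (7 + 7 + 3 + 2 + 8) / 5 = 27/5 = 5.4
  mean(B) = (1 + 7 + 6 + 7 + 4) / 5 = 25/5 = 5

Step 2 — sample variances and covariances s[i,j] = (1/(n-1)) · Σ_k (x_{k,i} - mean_i) · (x_{k,j} - mean_j), with n-1 = 4:
  s[A,A] = ((1.6)·(1.6) + (1.6)·(1.6) + (-2.4)·(-2.4) + (-3.4)·(-3.4) + (2.6)·(2.6)) / 4 = 29.2/4 = 7.3
  s[A,B] = ((1.6)·(-4) + (1.6)·(2) + (-2.4)·(1) + (-3.4)·(2) + (2.6)·(-1)) / 4 = -15/4 = -3.75
  s[B,B] = ((-4)·(-4) + (2)·(2) + (1)·(1) + (2)·(2) + (-1)·(-1)) / 4 = 26/4 = 6.5
  Sample standard deviations s_i = √(s[i,i]):
  s(A) = √(7.3) = 2.7019
  s(B) = √(6.5) = 2.5495

Step 3 — r_{ij} = s_{ij} / (s_i · s_j):
  r[A,A] = 1 (diagonal).
  r[A,B] = -3.75 / (2.7019 · 2.5495) = -3.75 / 6.8884 = -0.5444
  r[B,B] = 1 (diagonal).

R is symmetric with unit diagonal. Assembling:

R = [[1, -0.5444],
 [-0.5444, 1]]


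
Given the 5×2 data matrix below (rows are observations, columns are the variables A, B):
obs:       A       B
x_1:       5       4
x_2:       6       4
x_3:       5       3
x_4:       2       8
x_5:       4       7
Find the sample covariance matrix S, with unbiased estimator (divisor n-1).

Step 1 — column means:
  mean(A) = (5 + 6 + 5 + 2 + 4) / 5 = 22/5 = 4.4
  mean(B) = (4 + 4 + 3 + 8 + 7) / 5 = 26/5 = 5.2

Step 2 — sample covariance S[i,j] = (1/(n-1)) · Σ_k (x_{k,i} - mean_i) · (x_{k,j} - mean_j), with n-1 = 4.
  S[A,A] = ((0.6)·(0.6) + (1.6)·(1.6) + (0.6)·(0.6) + (-2.4)·(-2.4) + (-0.4)·(-0.4)) / 4 = 9.2/4 = 2.3
  S[A,B] = ((0.6)·(-1.2) + (1.6)·(-1.2) + (0.6)·(-2.2) + (-2.4)·(2.8) + (-0.4)·(1.8)) / 4 = -11.4/4 = -2.85
  S[B,B] = ((-1.2)·(-1.2) + (-1.2)·(-1.2) + (-2.2)·(-2.2) + (2.8)·(2.8) + (1.8)·(1.8)) / 4 = 18.8/4 = 4.7

S is symmetric (S[j,i] = S[i,j]). Assembling:

S = [[2.3, -2.85],
 [-2.85, 4.7]]


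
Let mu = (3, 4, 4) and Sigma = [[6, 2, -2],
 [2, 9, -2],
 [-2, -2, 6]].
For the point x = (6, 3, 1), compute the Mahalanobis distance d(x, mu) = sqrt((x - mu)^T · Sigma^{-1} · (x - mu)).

Step 1 — centre the observation: (x - mu) = (3, -1, -3).

Step 2 — invert Sigma (cofactor / det for 3×3, or solve directly):
  Sigma^{-1} = [[0.1953, -0.0312, 0.0547],
 [-0.0312, 0.125, 0.0312],
 [0.0547, 0.0312, 0.1953]].

Step 3 — form the quadratic (x - mu)^T · Sigma^{-1} · (x - mu):
  Sigma^{-1} · (x - mu) = (0.4531, -0.3125, -0.4531).
  (x - mu)^T · [Sigma^{-1} · (x - mu)] = (3)·(0.4531) + (-1)·(-0.3125) + (-3)·(-0.4531) = 3.0312.

Step 4 — take square root: d = √(3.0312) ≈ 1.741.

d(x, mu) = √(3.0312) ≈ 1.741


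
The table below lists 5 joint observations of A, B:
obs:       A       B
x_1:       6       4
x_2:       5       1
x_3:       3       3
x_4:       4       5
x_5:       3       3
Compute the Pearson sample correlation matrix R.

Step 1 — column means:
  mean(A) = (6 + 5 + 3 + 4 + 3) / 5 = 21/5 = 4.2
  mean(B) = (4 + 1 + 3 + 5 + 3) / 5 = 16/5 = 3.2

Step 2 — sample variances and covariances s[i,j] = (1/(n-1)) · Σ_k (x_{k,i} - mean_i) · (x_{k,j} - mean_j), with n-1 = 4:
  s[A,A] = ((1.8)·(1.8) + (0.8)·(0.8) + (-1.2)·(-1.2) + (-0.2)·(-0.2) + (-1.2)·(-1.2)) / 4 = 6.8/4 = 1.7
  s[A,B] = ((1.8)·(0.8) + (0.8)·(-2.2) + (-1.2)·(-0.2) + (-0.2)·(1.8) + (-1.2)·(-0.2)) / 4 = -0.2/4 = -0.05
  s[B,B] = ((0.8)·(0.8) + (-2.2)·(-2.2) + (-0.2)·(-0.2) + (1.8)·(1.8) + (-0.2)·(-0.2)) / 4 = 8.8/4 = 2.2
  Sample standard deviations s_i = √(s[i,i]):
  s(A) = √(1.7) = 1.3038
  s(B) = √(2.2) = 1.4832

Step 3 — r_{ij} = s_{ij} / (s_i · s_j):
  r[A,A] = 1 (diagonal).
  r[A,B] = -0.05 / (1.3038 · 1.4832) = -0.05 / 1.9339 = -0.0259
  r[B,B] = 1 (diagonal).

R is symmetric with unit diagonal. Assembling:

R = [[1, -0.0259],
 [-0.0259, 1]]


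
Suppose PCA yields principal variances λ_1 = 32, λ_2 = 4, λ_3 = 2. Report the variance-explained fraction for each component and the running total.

Step 1 — total variance = trace(Sigma) = Σ λ_i = 32 + 4 + 2 = 38.

Step 2 — fraction explained by component i = λ_i / Σ λ:
  PC1: 32/38 = 0.8421
  PC2: 4/38 = 0.1053
  PC3: 2/38 = 0.0526

Step 3 — cumulative fraction after k components = (λ_1 + ... + λ_k) / Σ λ:
  k = 1: 32/38 = 0.8421
  k = 2: (32 + 4)/38 = 36/38 = 0.9474
  k = 3: (32 + 4 + 2)/38 = 38/38 = 1

Summary (fraction, with percent):

explained: PC1 0.8421 (84.21%), PC2 0.1053 (10.53%), PC3 0.0526 (5.26%);  cumulative: 0.8421, 0.9474, 1


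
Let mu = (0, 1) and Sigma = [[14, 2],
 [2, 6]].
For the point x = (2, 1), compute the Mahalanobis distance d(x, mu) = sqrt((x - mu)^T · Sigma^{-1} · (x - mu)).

Step 1 — centre the observation: (x - mu) = (2, 0).

Step 2 — invert Sigma. det(Sigma) = 14·6 - (2)² = 80.
  Sigma^{-1} = (1/det) · [[d, -b], [-b, a]] = [[0.075, -0.025],
 [-0.025, 0.175]].

Step 3 — form the quadratic (x - mu)^T · Sigma^{-1} · (x - mu):
  Sigma^{-1} · (x - mu) = (0.15, -0.05).
  (x - mu)^T · [Sigma^{-1} · (x - mu)] = (2)·(0.15) + (0)·(-0.05) = 0.3.

Step 4 — take square root: d = √(0.3) ≈ 0.5477.

d(x, mu) = √(0.3) ≈ 0.5477


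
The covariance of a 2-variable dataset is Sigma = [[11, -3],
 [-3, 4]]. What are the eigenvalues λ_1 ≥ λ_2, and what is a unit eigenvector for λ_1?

Step 1 — characteristic polynomial of 2×2 Sigma:
  det(Sigma - λI) = λ² - trace · λ + det = 0.
  trace = 11 + 4 = 15, det = 11·4 - (-3)² = 35.
Step 2 — discriminant:
  Δ = trace² - 4·det = 225 - 140 = 85.
Step 3 — eigenvalues:
  λ = (trace ± √Δ)/2 = (15 ± 9.2195)/2,
  λ_1 = 12.1098,  λ_2 = 2.8902.

Step 4 — unit eigenvector for λ_1: solve (Sigma - λ_1 I)v = 0. First row:
  (11 - 12.1098)·v_x + (-3)·v_y = 0, i.e. (-1.1098)·v_x + (-3)·v_y = 0,
  so v ∝ (b, λ_1 - a) = (-3, 1.1098); multiply by -1 so the first entry is positive: u = (3, -1.1098).
  ||u|| = √((3)² + (-1.1098)²) = √(10.2316) ≈ 3.1987,
  v_1 = u/||u|| ≈ (0.9379, -0.3469) (||v_1|| = 1).

λ_1 = 12.1098,  λ_2 = 2.8902;  v_1 ≈ (0.9379, -0.3469)


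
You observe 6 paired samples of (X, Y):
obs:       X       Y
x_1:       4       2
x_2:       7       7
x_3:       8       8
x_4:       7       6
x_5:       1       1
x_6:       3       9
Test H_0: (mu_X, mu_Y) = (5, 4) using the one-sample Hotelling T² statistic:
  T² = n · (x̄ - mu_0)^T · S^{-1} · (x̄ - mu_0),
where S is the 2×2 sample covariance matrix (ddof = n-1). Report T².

Step 1 — sample mean vector:
  mean(X) = (4 + 7 + 8 + 7 + 1 + 3) / 6 = 30/6 = 5
  mean(Y) = (2 + 7 + 8 + 6 + 1 + 9) / 6 = 33/6 = 5.5
  x̄ = (5, 5.5),  deviation x̄ - mu_0 = (5, 5.5) - (5, 4) = (0, 1.5).

Step 2 — sample covariance matrix, S[i,j] = (1/(n-1)) · Σ_k (x_{k,i} - mean_i) · (x_{k,j} - mean_j), divisor n-1 = 5:
  S[X,X] = ((-1)·(-1) + (2)·(2) + (3)·(3) + (2)·(2) + (-4)·(-4) + (-2)·(-2)) / 5 = 38/5 = 7.6
  S[X,Y] = ((-1)·(-3.5) + (2)·(1.5) + (3)·(2.5) + (2)·(0.5) + (-4)·(-4.5) + (-2)·(3.5)) / 5 = 26/5 = 5.2
  S[Y,Y] = ((-3.5)·(-3.5) + (1.5)·(1.5) + (2.5)·(2.5) + (0.5)·(0.5) + (-4.5)·(-4.5) + (3.5)·(3.5)) / 5 = 53.5/5 = 10.7
  S = [[7.6, 5.2],
 [5.2, 10.7]].

Step 3 — invert S. det(S) = 7.6·10.7 - (5.2)² = 54.28.
  S^{-1} = (1/det) · [[d, -b], [-b, a]] = [[0.1971, -0.0958],
 [-0.0958, 0.14]].

Step 4 — quadratic form (x̄ - mu_0)^T · S^{-1} · (x̄ - mu_0):
  S^{-1} · (x̄ - mu_0) = (-0.1437, 0.21),
  (x̄ - mu_0)^T · [...] = (0)·(-0.1437) + (1.5)·(0.21) = 0.315.

Step 5 — scale by n: T² = 6 · 0.315 = 1.8902.

T² ≈ 1.8902
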